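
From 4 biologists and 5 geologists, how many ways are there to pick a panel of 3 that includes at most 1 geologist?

34

Split by how many geologists are chosen (0 through 1).
Sum: C(5,0)·C(4,3) + C(5,1)·C(4,2) = 4 + 30 = 34.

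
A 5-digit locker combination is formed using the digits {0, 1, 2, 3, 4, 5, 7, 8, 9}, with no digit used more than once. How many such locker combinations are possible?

15120

Choose and order 5 of the 9 symbols: the first digit has 9 options, the next 8, and so on down to 5.
That product is 9 × 8 × 7 × 6 × 5 = 15120.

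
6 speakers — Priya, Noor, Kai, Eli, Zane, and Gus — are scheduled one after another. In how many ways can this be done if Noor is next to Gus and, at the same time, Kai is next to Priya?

96

Treat {Noor,Gus} as one block (2 orders) and {Kai,Priya} as another (2 orders).
That leaves 4 units to arrange: 2 × 2 × 4! = 4 × 24 = 96.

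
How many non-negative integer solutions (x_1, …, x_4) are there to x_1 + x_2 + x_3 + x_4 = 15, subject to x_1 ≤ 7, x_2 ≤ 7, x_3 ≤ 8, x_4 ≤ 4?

230

By stars and bars, unrestricted non-negative solutions to x_1+…+x_4 = 15 number C(15+3,3) = 816.
Subtract solutions that violate a single cap (substitute x_i' = x_i − (cap_i+1)): x_1 ≥ 8 gives C(10,3) = 120; x_2 ≥ 8 gives C(10,3) = 120; x_3 ≥ 9 gives C(9,3) = 84; x_4 ≥ 5 gives C(13,3) = 286. Together 610.
Add back pairs where two caps are both exceeded: 0 + 0 + 10 + 0 + 10 + 4 = 24.
By inclusion–exclusion the count is 816 − 610 + 24 = 230.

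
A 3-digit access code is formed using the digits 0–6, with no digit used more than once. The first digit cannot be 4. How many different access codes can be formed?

The first digit has 7−1 = 6 choices (anything except 4).
The remaining 2 digits are filled from the other 6 symbols without repetition: 6 × 5 = 30.
Total: 6 × 30 = 180.

180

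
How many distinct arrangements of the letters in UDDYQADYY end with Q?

Fix Q in the last position and arrange the remaining 8 letters.
Those 8 letters have D appearing 3 times and Y appearing 3 times, giving (8)!/(3!·3!) = 1120.

1120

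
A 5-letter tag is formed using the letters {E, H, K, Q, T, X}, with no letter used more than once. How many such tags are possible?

This is a permutation of 5 out of 6: P(6,5) = 6!/1!.
That product is 6 × 5 × 4 × 3 × 2 = 720.

720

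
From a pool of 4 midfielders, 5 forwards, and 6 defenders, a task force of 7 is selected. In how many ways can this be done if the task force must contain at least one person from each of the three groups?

5949

With no constraint there are C(15,7) = 6435 possible selections.
Selections missing a whole group: no midfielders → C(11,7) = 330; no forwards → C(10,7) = 120; no defenders → C(9,7) = 36.
Add back selections omitting two groups (i.e. drawn from a single group): C(4,7) + C(5,7) + C(6,7) = 0.
By inclusion–exclusion: 6435 − 486 + 0 = 5949.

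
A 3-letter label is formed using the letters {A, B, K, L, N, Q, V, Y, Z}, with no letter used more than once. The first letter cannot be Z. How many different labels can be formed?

448

The first letter has 9−1 = 8 choices (anything except Z).
The remaining 2 letters are filled from the other 8 symbols without repetition: 8 × 7 = 56.
Total: 8 × 56 = 448.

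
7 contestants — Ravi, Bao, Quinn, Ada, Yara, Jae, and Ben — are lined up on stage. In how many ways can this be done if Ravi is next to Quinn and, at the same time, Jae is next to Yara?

Treat {Ravi,Quinn} as one block (2 orders) and {Jae,Yara} as another (2 orders).
That leaves 5 units to arrange: 2 × 2 × 5! = 4 × 120 = 480.

480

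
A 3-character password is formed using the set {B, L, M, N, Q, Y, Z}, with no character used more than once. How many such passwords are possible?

Choose and order 3 of the 7 symbols: the first character has 7 options, the next 6, then 5.
7 × 6 × 5 = 210.

210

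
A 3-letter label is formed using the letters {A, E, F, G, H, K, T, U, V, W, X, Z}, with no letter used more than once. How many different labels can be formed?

1320

Choose and order 3 of the 12 symbols: the first letter has 12 options, the next 11, then 10.
12 × 11 × 10 = 1320.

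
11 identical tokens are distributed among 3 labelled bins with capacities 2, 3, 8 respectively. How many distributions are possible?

Ignoring the caps, the number of non-negative solutions to x_1+…+x_3 = 11 is C(13,2) = 78.
Subtract solutions that violate a single cap (substitute x_i' = x_i − (cap_i+1)): x_1 ≥ 3 gives C(10,2) = 45; x_2 ≥ 4 gives C(9,2) = 36; x_3 ≥ 9 gives C(4,2) = 6. Together 87.
Add back pairs where two caps are both exceeded: 15 + 0 + 0 = 15.
By inclusion–exclusion the count is 78 − 87 + 15 = 6.

6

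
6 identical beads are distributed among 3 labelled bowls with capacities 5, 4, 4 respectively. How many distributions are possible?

21

Without the upper bounds there are C(8,2) = 28 ways to split 6 among 3 bowls.
Subtract solutions that violate a single cap (substitute x_i' = x_i − (cap_i+1)): x_1 ≥ 6 gives C(2,2) = 1; x_2 ≥ 5 gives C(3,2) = 3; x_3 ≥ 5 gives C(3,2) = 3. Together 7.
No two caps can be exceeded simultaneously, so the pair terms are all 0.
By inclusion–exclusion the count is 28 − 7 + 0 = 21.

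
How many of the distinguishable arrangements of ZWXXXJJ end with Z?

With the last slot taken by Z, it remains to arrange the other 6 letters (WXXXJJ).
Those 6 letters have J appearing twice and X appearing 3 times, giving (6)!/(3!·2!) = 60.

60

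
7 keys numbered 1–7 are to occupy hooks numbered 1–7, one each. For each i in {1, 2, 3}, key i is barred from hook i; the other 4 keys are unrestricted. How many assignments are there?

Let Aᵢ (for i ∈ {1, 2, 3}) be the placements that put key i in its forbidden hook. Any j of these fix j positions, leaving (7−j)! ways to fill the rest, and there are C(3,j) ways to pick which j.
By inclusion–exclusion, the number of valid placements is Σ_{j=0}^{3} (−1)^j C(3,j)·(7−j)!.
Computing: 5040 − 2160 + 360 − 24 = 3216.

3216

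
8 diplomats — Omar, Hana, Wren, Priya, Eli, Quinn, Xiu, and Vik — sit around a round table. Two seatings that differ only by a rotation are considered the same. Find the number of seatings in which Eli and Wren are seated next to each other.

Treat {Eli, Wren} as one unit (2 internal orders) and seat the resulting 7 units around the table: (6)! circular arrangements.
So 2 × (6)! = 2 × 720 = 1440.

1440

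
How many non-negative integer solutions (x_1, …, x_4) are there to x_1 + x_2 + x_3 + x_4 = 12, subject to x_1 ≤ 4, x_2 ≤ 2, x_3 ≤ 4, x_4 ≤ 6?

By stars and bars, unrestricted non-negative solutions to x_1+…+x_4 = 12 number C(12+3,3) = 455.
Subtract solutions that violate a single cap (substitute x_i' = x_i − (cap_i+1)): x_1 ≥ 5 gives C(10,3) = 120; x_2 ≥ 3 gives C(12,3) = 220; x_3 ≥ 5 gives C(10,3) = 120; x_4 ≥ 7 gives C(8,3) = 56. Together 516.
Add back pairs where two caps are both exceeded: 35 + 10 + 1 + 35 + 10 + 1 = 92.
By inclusion–exclusion the count is 455 − 516 + 92 = 31.

31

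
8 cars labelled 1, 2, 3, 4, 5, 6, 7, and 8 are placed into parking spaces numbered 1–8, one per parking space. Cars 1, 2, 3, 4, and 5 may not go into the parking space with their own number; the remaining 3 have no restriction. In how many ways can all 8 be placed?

21234

Let Aᵢ (for 1 ≤ i ≤ 5) be the placements that put car i in its forbidden parking space. Any j of these fix j positions, leaving (8−j)! ways to fill the rest, and there are C(5,j) ways to pick which j.
By inclusion–exclusion, the number of valid placements is Σ_{j=0}^{5} (−1)^j C(5,j)·(8−j)!.
Computing: 40320 − 25200 + 7200 − 1200 + 120 − 6 = 21234.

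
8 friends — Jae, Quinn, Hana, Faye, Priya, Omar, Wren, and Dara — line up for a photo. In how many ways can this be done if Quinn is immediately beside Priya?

10080

Place the 6 others and the Quinn-Priya pair as 7 objects in a line; the pair has 2 internal arrangements.
So the count is 2·(7)! = 10080.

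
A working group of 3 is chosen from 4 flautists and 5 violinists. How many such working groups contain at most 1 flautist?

50

Split by how many flautists are chosen (0 through 1).
Sum: C(4,0)·C(5,3) + C(4,1)·C(5,2) = 10 + 40 = 50.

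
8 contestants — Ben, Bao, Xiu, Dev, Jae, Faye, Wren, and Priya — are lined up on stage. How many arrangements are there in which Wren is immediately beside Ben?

Treat {Wren, Ben} as a single unit. There are 7 units to order, and the pair itself can be ordered 2 ways.
That gives 2 × 7! = 2 × 5040 = 10080.

10080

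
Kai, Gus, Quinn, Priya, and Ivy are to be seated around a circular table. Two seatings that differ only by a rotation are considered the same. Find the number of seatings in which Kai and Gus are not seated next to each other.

12

All circular seatings of 5 people number (4)! = 24.
Those with Kai next to Gus: fuse the pair into one unit and seat 4 units around a circle — 2·(3)! = 12.
Subtracting, 24 − 12 = 12.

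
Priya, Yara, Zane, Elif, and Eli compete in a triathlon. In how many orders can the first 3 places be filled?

60

This is an ordered selection of 3 from 5: P(5,3).
That gives 5 × 4 × 3 = 60.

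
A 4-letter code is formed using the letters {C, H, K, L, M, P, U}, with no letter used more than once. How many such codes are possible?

840

This is a permutation of 4 out of 7: P(7,4) = 7!/3!.
That product is 7 × 6 × 5 × 4 = 840.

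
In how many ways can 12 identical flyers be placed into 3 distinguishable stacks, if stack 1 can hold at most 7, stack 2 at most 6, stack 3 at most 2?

Ignoring the caps, the number of non-negative solutions to x_1+…+x_3 = 12 is C(14,2) = 91.
Subtract solutions that violate a single cap (substitute x_i' = x_i − (cap_i+1)): x_1 ≥ 8 gives C(6,2) = 15; x_2 ≥ 7 gives C(7,2) = 21; x_3 ≥ 3 gives C(11,2) = 55. Together 91.
Add back pairs where two caps are both exceeded: 0 + 3 + 6 = 9.
By inclusion–exclusion the count is 91 − 91 + 9 = 9.

9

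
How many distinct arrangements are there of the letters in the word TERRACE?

1260

Letter multiplicities in TERRACE: A×1, C×1, E×2, R×2, T×1.
So there are 7! / (2!·2!) = 1260 distinguishable arrangements.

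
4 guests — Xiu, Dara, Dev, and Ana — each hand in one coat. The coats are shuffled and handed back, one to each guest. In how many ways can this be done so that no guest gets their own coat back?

This is the derangement count D_4: permutations of 4 items with no fixed point.
By inclusion–exclusion this is Σ_{j=0}^{4} (−1)^j C(4,j)·(4−j)!.
Computing: 24 − 24 + 12 − 4 + 1 = 9.

9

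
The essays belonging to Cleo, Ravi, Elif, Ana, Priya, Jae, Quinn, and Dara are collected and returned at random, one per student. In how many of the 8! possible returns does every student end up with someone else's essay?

This is the derangement count D_8: permutations of 8 items with no fixed point.
By inclusion–exclusion this is Σ_{j=0}^{8} (−1)^j C(8,j)·(8−j)!.
Computing: 40320 − 40320 + 20160 − 6720 + 1680 − 336 + 56 − 8 + 1 = 14833.

14833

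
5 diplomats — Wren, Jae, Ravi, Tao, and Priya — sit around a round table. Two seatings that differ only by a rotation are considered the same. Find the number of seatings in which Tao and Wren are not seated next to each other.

12

Without the restriction there are (4)! = 24 seatings.
Seatings with Tao beside Wren: treat them as a block with 2 internal orders, giving 2 × (3)! = 12.
Subtracting, 24 − 12 = 12.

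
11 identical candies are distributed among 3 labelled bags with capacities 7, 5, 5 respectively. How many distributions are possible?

By stars and bars, unrestricted non-negative solutions to x_1+…+x_3 = 11 number C(11+2,2) = 78.
Subtract solutions that violate a single cap (substitute x_i' = x_i − (cap_i+1)): x_1 ≥ 8 gives C(5,2) = 10; x_2 ≥ 6 gives C(7,2) = 21; x_3 ≥ 6 gives C(7,2) = 21. Together 52.
No two caps can be exceeded simultaneously, so the pair terms are all 0.
By inclusion–exclusion the count is 78 − 52 + 0 = 26.

26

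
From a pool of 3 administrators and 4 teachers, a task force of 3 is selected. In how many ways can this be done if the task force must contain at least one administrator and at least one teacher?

30

Total 3-person selections from all 7: C(7,3) = 35.
Subtract selections that omit an entire group: no administrators → C(4,3) = 4; no teachers → C(3,3) = 1.
Both groups omitted at once is impossible, so 35 − 5 = 30.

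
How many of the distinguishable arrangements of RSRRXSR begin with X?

Fix X in the first position and arrange the remaining 6 letters.
Those 6 letters have R appearing 4 times and S appearing twice, giving (6)!/(4!·2!) = 15.

15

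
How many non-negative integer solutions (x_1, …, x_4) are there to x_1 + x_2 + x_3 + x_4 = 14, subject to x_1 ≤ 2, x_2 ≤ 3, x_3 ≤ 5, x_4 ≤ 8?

30

By stars and bars, unrestricted non-negative solutions to x_1+…+x_4 = 14 number C(14+3,3) = 680.
Subtract solutions that violate a single cap (substitute x_i' = x_i − (cap_i+1)): x_1 ≥ 3 gives C(14,3) = 364; x_2 ≥ 4 gives C(13,3) = 286; x_3 ≥ 6 gives C(11,3) = 165; x_4 ≥ 9 gives C(8,3) = 56. Together 871.
Add back pairs where two caps are both exceeded: 120 + 56 + 10 + 35 + 4 + 0 = 225.
Subtract triples: 4 + 0 + 0 + 0 = 4.
By inclusion–exclusion the count is 680 − 871 + 225 − 4 = 30.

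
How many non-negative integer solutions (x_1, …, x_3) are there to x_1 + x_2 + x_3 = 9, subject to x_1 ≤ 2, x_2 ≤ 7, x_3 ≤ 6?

18

By stars and bars, unrestricted non-negative solutions to x_1+…+x_3 = 9 number C(9+2,2) = 55.
Subtract solutions that violate a single cap (substitute x_i' = x_i − (cap_i+1)): x_1 ≥ 3 gives C(8,2) = 28; x_2 ≥ 8 gives C(3,2) = 3; x_3 ≥ 7 gives C(4,2) = 6. Together 37.
No two caps can be exceeded simultaneously, so the pair terms are all 0.
By inclusion–exclusion the count is 55 − 37 + 0 = 18.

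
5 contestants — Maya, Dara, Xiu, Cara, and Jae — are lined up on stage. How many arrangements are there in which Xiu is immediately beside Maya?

Place the 3 others and the Xiu-Maya pair as 4 objects in a line; the pair has 2 internal arrangements.
So the count is 2·(4)! = 48.

48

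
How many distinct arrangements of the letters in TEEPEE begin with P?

5

Fix P in the first position and arrange the remaining 5 letters.
Those 5 letters have E appearing 4 times, giving (5)!/(4!) = 5.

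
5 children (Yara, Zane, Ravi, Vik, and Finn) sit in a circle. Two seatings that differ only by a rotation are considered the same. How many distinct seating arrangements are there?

24

Seat Yara anywhere (absorbing the rotational symmetry), then permute the other 4: (4)! = 24.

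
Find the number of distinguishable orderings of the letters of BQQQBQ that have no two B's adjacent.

10

Total arrangements of BQQQBQ: 6!/(4!·2!) = 15.
If the two B's are adjacent, glue them into one block, leaving 5 items to arrange: (5)!/(4!) = 5 ways.
Hence 15 − 5 = 10.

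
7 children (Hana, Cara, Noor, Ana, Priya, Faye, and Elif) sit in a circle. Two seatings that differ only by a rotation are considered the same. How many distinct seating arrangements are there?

720

Fix one person's seat to break rotational symmetry; the remaining 6 people can be arranged in (6)! = 720 ways.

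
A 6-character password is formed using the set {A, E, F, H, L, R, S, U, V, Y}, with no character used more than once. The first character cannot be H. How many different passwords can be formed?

The first character has 10−1 = 9 choices (anything except H).
The remaining 5 characters are filled from the other 9 symbols without repetition: 9 × 8 × 7 × 6 × 5 = 15120.
Total: 9 × 15120 = 136080.

136080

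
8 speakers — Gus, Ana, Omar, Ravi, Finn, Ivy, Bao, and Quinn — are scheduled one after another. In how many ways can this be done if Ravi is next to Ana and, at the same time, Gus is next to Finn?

Treat {Ravi,Ana} as one block (2 orders) and {Gus,Finn} as another (2 orders).
That leaves 6 units to arrange: 2 × 2 × 6! = 4 × 720 = 2880.

2880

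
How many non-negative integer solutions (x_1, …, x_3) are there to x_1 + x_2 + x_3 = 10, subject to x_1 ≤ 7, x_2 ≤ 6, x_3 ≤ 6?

By stars and bars, unrestricted non-negative solutions to x_1+…+x_3 = 10 number C(10+2,2) = 66.
Subtract solutions that violate a single cap (substitute x_i' = x_i − (cap_i+1)): x_1 ≥ 8 gives C(4,2) = 6; x_2 ≥ 7 gives C(5,2) = 10; x_3 ≥ 7 gives C(5,2) = 10. Together 26.
No two caps can be exceeded simultaneously, so the pair terms are all 0.
By inclusion–exclusion the count is 66 − 26 + 0 = 40.

40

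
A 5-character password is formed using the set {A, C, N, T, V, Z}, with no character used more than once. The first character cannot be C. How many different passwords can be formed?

600

The first character has 6−1 = 5 choices (anything except C).
The remaining 4 characters are filled from the other 5 symbols without repetition: 5 × 4 × 3 × 2 = 120.
Total: 5 × 120 = 600.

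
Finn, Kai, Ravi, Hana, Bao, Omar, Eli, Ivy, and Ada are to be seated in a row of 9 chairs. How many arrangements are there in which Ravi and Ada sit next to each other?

Place the 7 others and the Ravi-Ada pair as 8 objects in a line; the pair has 2 internal arrangements.
That gives 2 × 8! = 2 × 40320 = 80640.

80640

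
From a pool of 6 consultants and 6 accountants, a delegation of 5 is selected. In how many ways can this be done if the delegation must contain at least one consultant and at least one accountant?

780

With no constraint there are C(12,5) = 792 possible selections.
Selections missing a whole group: no consultants → C(6,5) = 6; no accountants → C(6,5) = 6.
Both groups omitted at once is impossible, so 792 − 12 = 780.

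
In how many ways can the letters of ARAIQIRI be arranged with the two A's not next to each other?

Total arrangements of ARAIQIRI: 8!/(3!·2!·2!) = 1680.
If the two A's are adjacent, glue them into one block, leaving 7 items to arrange: (7)!/(3!·2!) = 420 ways.
Subtracting, 1680 − 420 = 1260 arrangements keep the A's apart.

1260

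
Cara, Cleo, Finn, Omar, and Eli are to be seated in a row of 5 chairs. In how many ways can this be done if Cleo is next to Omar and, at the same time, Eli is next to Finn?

Treat {Cleo,Omar} as one block (2 orders) and {Eli,Finn} as another (2 orders).
That leaves 3 units to arrange: 2 × 2 × 3! = 4 × 6 = 24.

24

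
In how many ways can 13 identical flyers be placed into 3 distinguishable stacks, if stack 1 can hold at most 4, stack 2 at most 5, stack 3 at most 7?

10

Ignoring the caps, the number of non-negative solutions to x_1+…+x_3 = 13 is C(15,2) = 105.
Subtract solutions that violate a single cap (substitute x_i' = x_i − (cap_i+1)): x_1 ≥ 5 gives C(10,2) = 45; x_2 ≥ 6 gives C(9,2) = 36; x_3 ≥ 8 gives C(7,2) = 21. Together 102.
Add back pairs where two caps are both exceeded: 6 + 1 + 0 = 7.
By inclusion–exclusion the count is 105 − 102 + 7 = 10.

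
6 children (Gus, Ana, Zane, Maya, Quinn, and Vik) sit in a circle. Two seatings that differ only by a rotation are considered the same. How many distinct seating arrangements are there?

120

Fix one person's seat to break rotational symmetry; the remaining 5 people can be arranged in (5)! = 120 ways.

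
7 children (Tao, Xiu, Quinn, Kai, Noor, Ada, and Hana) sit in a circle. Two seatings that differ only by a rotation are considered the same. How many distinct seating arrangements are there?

720

Seat Tao anywhere (absorbing the rotational symmetry), then permute the other 6: (6)! = 720.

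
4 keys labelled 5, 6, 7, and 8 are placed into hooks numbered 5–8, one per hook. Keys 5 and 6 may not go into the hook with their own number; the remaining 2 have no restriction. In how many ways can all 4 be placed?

Let Aᵢ (for i ∈ {5, 6}) be the placements that put key i in its forbidden hook. Any j of these fix j positions, leaving (4−j)! ways to fill the rest, and there are C(2,j) ways to pick which j.
By inclusion–exclusion, the number of valid placements is Σ_{j=0}^{2} (−1)^j C(2,j)·(4−j)!.
Computing: 24 − 12 + 2 = 14.

14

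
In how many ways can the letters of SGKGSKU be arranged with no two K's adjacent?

450

Total arrangements of SGKGSKU: 7!/(2!·2!·2!) = 630.
If the two K's are adjacent, glue them into one block, leaving 6 items to arrange: (6)!/(2!·2!) = 180 ways.
Hence 630 − 180 = 450.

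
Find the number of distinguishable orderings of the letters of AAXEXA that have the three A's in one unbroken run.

12

Treat the 3 copies of A as a single block. The multiset to arrange is then {AAA, E, X, X}, 4 items in all.
That gives (4)!/(2!) = 12 arrangements.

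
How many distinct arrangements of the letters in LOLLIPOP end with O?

420

Fix O in the last position and arrange the remaining 7 letters.
Those 7 letters have L appearing 3 times and P appearing twice, giving (7)!/(3!·2!) = 420.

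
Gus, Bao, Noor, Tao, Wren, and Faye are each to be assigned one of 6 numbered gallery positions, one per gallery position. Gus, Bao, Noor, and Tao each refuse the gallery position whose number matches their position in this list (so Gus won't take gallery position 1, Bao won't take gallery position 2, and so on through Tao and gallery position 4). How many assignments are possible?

362

Let Aᵢ (for 1 ≤ i ≤ 4) be the placements that put person i in their forbidden gallery position. Any j of these fix j positions, leaving (6−j)! ways to fill the rest, and there are C(4,j) ways to pick which j.
By inclusion–exclusion, the number of valid placements is Σ_{j=0}^{4} (−1)^j C(4,j)·(6−j)!.
Computing: 720 − 480 + 144 − 24 + 2 = 362.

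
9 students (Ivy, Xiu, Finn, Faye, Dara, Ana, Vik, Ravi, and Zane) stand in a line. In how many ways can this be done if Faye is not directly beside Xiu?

Of the 9! = 362880 arrangements, those with Faye and Xiu adjacent number 2 × 8! = 80640 (treat the pair as a block with 2 internal orders).
So 362880 − 80640 = 282240 arrangements keep them apart.

282240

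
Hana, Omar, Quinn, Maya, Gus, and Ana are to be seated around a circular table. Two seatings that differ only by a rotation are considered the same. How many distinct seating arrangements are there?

Fix one person's seat to break rotational symmetry; the remaining 5 people can be arranged in (5)! = 120 ways.

120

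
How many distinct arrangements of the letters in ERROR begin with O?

Fix O in the first position and arrange the remaining 4 letters.
Those 4 letters have R appearing 3 times, giving (4)!/(3!) = 4.

4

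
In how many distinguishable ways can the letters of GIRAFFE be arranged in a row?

2520

Letter multiplicities in GIRAFFE: A×1, E×1, F×2, G×1, I×1, R×1.
So there are 7! / (2!) = 2520 distinguishable arrangements.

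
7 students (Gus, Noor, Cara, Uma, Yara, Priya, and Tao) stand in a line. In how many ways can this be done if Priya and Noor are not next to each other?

3600

Of the 7! = 5040 arrangements, those with Priya and Noor adjacent number 2 × 6! = 1440 (treat the pair as a block with 2 internal orders).
So 5040 − 1440 = 3600 arrangements keep them apart.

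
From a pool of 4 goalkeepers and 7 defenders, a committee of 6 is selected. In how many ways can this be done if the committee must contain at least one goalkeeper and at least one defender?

455

Total 6-person selections from all 11: C(11,6) = 462.
Subtract selections that omit an entire group: no goalkeepers → C(7,6) = 7; no defenders → C(4,6) = 0.
Both groups omitted at once is impossible, so 462 − 7 = 455.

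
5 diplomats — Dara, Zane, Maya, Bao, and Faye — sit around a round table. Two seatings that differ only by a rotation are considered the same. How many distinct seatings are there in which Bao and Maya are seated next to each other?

12

Glue Bao and Maya into a block (2 internal orders). Seating 4 units around a circle gives (3)! arrangements.
So 2 × (3)! = 2 × 6 = 12.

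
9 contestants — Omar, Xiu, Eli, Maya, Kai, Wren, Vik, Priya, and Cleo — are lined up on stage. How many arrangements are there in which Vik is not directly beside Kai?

282240

There are 9! = 362880 arrangements in all. If Vik and Kai are adjacent, merging them into one block gives 2·(8)! = 80640 arrangements.
Complementary counting: 362880 − 80640 = 282240.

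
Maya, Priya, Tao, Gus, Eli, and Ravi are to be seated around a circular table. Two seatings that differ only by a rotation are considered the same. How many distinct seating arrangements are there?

120

Around a circle, 6 distinct people have 6!/6 = (5)! = 120 rotationally distinct seatings.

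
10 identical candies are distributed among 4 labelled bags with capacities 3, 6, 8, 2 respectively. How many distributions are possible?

79

Without the upper bounds there are C(13,3) = 286 ways to split 10 among 4 bags.
Subtract solutions that violate a single cap (substitute x_i' = x_i − (cap_i+1)): x_1 ≥ 4 gives C(9,3) = 84; x_2 ≥ 7 gives C(6,3) = 20; x_3 ≥ 9 gives C(4,3) = 4; x_4 ≥ 3 gives C(10,3) = 120. Together 228.
Add back pairs where two caps are both exceeded: 0 + 0 + 20 + 0 + 1 + 0 = 21.
By inclusion–exclusion the count is 286 − 228 + 21 = 79.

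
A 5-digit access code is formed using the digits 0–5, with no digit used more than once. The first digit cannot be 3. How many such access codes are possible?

The first digit has 6−1 = 5 choices (anything except 3).
The remaining 4 digits are filled from the other 5 symbols without repetition: 5 × 4 × 3 × 2 = 120.
Total: 5 × 120 = 600.

600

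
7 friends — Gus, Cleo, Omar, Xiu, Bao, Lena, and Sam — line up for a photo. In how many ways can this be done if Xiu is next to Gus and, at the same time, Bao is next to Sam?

480

Treat {Xiu,Gus} as one block (2 orders) and {Bao,Sam} as another (2 orders).
That leaves 5 units to arrange: 2 × 2 × 5! = 4 × 120 = 480.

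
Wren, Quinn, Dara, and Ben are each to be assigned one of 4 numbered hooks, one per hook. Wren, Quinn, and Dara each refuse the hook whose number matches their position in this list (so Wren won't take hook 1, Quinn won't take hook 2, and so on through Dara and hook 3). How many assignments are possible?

11

Let Aᵢ (for i ∈ {1, 2, 3}) be the placements that put person i in their forbidden hook. Any j of these fix j positions, leaving (4−j)! ways to fill the rest, and there are C(3,j) ways to pick which j.
By inclusion–exclusion, the number of valid placements is Σ_{j=0}^{3} (−1)^j C(3,j)·(4−j)!.
Computing: 24 − 18 + 6 − 1 = 11.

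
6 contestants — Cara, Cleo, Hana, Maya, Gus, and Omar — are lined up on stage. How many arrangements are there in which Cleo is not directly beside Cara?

480

Of the 6! = 720 arrangements, those with Cleo and Cara adjacent number 2 × 5! = 240 (treat the pair as a block with 2 internal orders).
So 720 − 240 = 480 arrangements keep them apart.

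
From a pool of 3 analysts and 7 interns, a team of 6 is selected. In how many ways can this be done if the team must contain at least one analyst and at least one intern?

With no constraint there are C(10,6) = 210 possible selections.
Subtract selections that omit an entire group: no analysts → C(7,6) = 7; no interns → C(3,6) = 0.
Both groups omitted at once is impossible, so 210 − 7 = 203.

203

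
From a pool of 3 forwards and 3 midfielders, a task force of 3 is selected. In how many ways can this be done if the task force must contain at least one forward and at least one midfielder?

Total 3-person selections from all 6: C(6,3) = 20.
Subtract selections that omit an entire group: no forwards → C(3,3) = 1; no midfielders → C(3,3) = 1.
Both groups omitted at once is impossible, so 20 − 2 = 18.

18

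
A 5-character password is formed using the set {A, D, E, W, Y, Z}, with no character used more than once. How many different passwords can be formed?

Choose and order 5 of the 6 symbols: the first character has 6 options, the next 5, and so on down to 2.
That product is 6 × 5 × 4 × 3 × 2 = 720.

720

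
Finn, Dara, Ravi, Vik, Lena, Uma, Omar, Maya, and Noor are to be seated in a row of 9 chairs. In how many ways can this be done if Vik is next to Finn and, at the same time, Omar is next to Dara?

Treat {Vik,Finn} as one block (2 orders) and {Omar,Dara} as another (2 orders).
That leaves 7 units to arrange: 2 × 2 × 7! = 4 × 5040 = 20160.

20160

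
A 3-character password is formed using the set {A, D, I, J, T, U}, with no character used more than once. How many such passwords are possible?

120

This is a permutation of 3 out of 6: P(6,3) = 6!/3!.
That product is 6 × 5 × 4 = 120.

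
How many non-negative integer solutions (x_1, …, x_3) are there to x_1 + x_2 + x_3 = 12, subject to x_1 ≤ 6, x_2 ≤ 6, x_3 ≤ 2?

By stars and bars, unrestricted non-negative solutions to x_1+…+x_3 = 12 number C(12+2,2) = 91.
Subtract solutions that violate a single cap (substitute x_i' = x_i − (cap_i+1)): x_1 ≥ 7 gives C(7,2) = 21; x_2 ≥ 7 gives C(7,2) = 21; x_3 ≥ 3 gives C(11,2) = 55. Together 97.
Add back pairs where two caps are both exceeded: 0 + 6 + 6 = 12.
By inclusion–exclusion the count is 91 − 97 + 12 = 6.

6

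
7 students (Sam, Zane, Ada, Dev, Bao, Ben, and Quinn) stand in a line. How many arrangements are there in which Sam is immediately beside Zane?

Place the 5 others and the Sam-Zane pair as 6 objects in a line; the pair has 2 internal arrangements.
So the count is 2·(6)! = 1440.

1440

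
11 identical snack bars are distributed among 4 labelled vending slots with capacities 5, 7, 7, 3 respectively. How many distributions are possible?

By stars and bars, unrestricted non-negative solutions to x_1+…+x_4 = 11 number C(11+3,3) = 364.
Subtract solutions that violate a single cap (substitute x_i' = x_i − (cap_i+1)): x_1 ≥ 6 gives C(8,3) = 56; x_2 ≥ 8 gives C(6,3) = 20; x_3 ≥ 8 gives C(6,3) = 20; x_4 ≥ 4 gives C(10,3) = 120. Together 216.
Add back pairs where two caps are both exceeded: 0 + 0 + 4 + 0 + 0 + 0 = 4.
By inclusion–exclusion the count is 364 − 216 + 4 = 152.

152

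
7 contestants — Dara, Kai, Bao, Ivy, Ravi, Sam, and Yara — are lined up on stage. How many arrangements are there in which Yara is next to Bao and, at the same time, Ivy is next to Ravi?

480

Treat {Yara,Bao} as one block (2 orders) and {Ivy,Ravi} as another (2 orders).
That leaves 5 units to arrange: 2 × 2 × 5! = 4 × 120 = 480.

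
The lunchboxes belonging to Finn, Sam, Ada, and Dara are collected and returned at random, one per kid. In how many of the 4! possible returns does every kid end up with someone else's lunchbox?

Let Aᵢ be the assignments in which kid i gets their own lunchbox. We want the size of the complement of A₁∪…∪A_4.
By inclusion–exclusion this is Σ_{j=0}^{4} (−1)^j C(4,j)·(4−j)!.
Computing: 24 − 24 + 12 − 4 + 1 = 9.

9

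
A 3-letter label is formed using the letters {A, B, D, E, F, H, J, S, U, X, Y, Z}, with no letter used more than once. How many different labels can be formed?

1320

This is a permutation of 3 out of 12: P(12,3) = 12!/9!.
That product is 12 × 11 × 10 = 1320.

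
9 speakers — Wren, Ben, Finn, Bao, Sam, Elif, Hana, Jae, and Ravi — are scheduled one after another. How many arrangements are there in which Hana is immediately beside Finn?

Place the 7 others and the Hana-Finn pair as 8 objects in a line; the pair has 2 internal arrangements.
That gives 2 × 8! = 2 × 40320 = 80640.

80640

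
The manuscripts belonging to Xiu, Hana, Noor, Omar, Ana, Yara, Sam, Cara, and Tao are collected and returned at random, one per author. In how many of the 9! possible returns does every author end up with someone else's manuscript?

133496

This is the derangement count D_9: permutations of 9 items with no fixed point.
By inclusion–exclusion this is Σ_{j=0}^{9} (−1)^j C(9,j)·(9−j)!.
Computing: 362880 − 362880 + 181440 − 60480 + 15120 − 3024 + 504 − 72 + 9 − 1 = 133496.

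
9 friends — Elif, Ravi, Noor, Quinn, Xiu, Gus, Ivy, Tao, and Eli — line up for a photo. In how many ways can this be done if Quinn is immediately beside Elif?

Treat {Quinn, Elif} as a single unit. There are 8 units to order, and the pair itself can be ordered 2 ways.
That gives 2 × 8! = 2 × 40320 = 80640.

80640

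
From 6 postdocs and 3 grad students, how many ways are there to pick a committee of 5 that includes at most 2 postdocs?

15

Split by how many postdocs are chosen (0 through 2).
Sum: C(6,0)·C(3,5) + C(6,1)·C(3,4) + C(6,2)·C(3,3) = 0 + 0 + 15 = 15.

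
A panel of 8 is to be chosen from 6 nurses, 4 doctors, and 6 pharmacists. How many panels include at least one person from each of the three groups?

With no constraint there are C(16,8) = 12870 possible selections.
Selections missing a whole group: no nurses → C(10,8) = 45; no doctors → C(12,8) = 495; no pharmacists → C(10,8) = 45.
Add back selections omitting two groups (i.e. drawn from a single group): C(6,8) + C(4,8) + C(6,8) = 0.
By inclusion–exclusion: 12870 − 585 + 0 = 12285.

12285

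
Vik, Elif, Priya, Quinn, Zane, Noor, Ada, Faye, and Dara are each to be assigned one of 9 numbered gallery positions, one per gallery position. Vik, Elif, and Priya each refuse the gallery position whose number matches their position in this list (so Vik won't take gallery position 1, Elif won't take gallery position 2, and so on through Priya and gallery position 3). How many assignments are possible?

Let Aᵢ (for i ∈ {1, 2, 3}) be the placements that put person i in their forbidden gallery position. Any j of these fix j positions, leaving (9−j)! ways to fill the rest, and there are C(3,j) ways to pick which j.
By inclusion–exclusion, the number of valid placements is Σ_{j=0}^{3} (−1)^j C(3,j)·(9−j)!.
Computing: 362880 − 120960 + 15120 − 720 = 256320.

256320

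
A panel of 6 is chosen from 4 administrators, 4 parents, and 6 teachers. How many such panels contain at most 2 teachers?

Split by how many teachers are chosen (0 through 2).
Sum: C(6,0)·C(8,6) + C(6,1)·C(8,5) + C(6,2)·C(8,4) = 28 + 336 + 1050 = 1414.

1414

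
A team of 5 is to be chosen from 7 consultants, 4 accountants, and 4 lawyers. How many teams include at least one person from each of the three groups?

2044

Total 5-person selections from all 15: C(15,5) = 3003.
Selections missing a whole group: no consultants → C(8,5) = 56; no accountants → C(11,5) = 462; no lawyers → C(11,5) = 462.
Add back selections omitting two groups (i.e. drawn from a single group): C(7,5) + C(4,5) + C(4,5) = 21.
By inclusion–exclusion: 3003 − 980 + 21 = 2044.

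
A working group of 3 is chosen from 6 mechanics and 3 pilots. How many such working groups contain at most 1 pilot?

65

Split by how many pilots are chosen (0 through 1).
Sum: C(3,0)·C(6,3) + C(3,1)·C(6,2) = 20 + 45 = 65.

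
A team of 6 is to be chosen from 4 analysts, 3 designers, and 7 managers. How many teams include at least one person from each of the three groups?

2331

Unrestricted: C(14,6) = 3003 ways to pick any 6 of the 14.
Selections missing a whole group: no analysts → C(10,6) = 210; no designers → C(11,6) = 462; no managers → C(7,6) = 7.
Add back selections omitting two groups (i.e. drawn from a single group): C(4,6) + C(3,6) + C(7,6) = 7.
By inclusion–exclusion: 3003 − 679 + 7 = 2331.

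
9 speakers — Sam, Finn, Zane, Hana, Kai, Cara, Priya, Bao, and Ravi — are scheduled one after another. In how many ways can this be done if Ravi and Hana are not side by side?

There are 9! = 362880 arrangements in all. If Ravi and Hana are adjacent, merging them into one block gives 2·(8)! = 80640 arrangements.
So 362880 − 80640 = 282240 arrangements keep them apart.

282240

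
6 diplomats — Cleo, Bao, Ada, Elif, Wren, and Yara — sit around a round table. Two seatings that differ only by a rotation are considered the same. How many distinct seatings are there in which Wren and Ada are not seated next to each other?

72

All circular seatings of 6 people number (5)! = 120.
Seatings with Wren beside Ada: treat them as a block with 2 internal orders, giving 2 × (4)! = 48.
Subtracting, 120 − 48 = 72.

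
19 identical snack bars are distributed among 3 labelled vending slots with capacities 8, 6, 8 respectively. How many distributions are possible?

10

Ignoring the caps, the number of non-negative solutions to x_1+…+x_3 = 19 is C(21,2) = 210.
Subtract solutions that violate a single cap (substitute x_i' = x_i − (cap_i+1)): x_1 ≥ 9 gives C(12,2) = 66; x_2 ≥ 7 gives C(14,2) = 91; x_3 ≥ 9 gives C(12,2) = 66. Together 223.
Add back pairs where two caps are both exceeded: 10 + 3 + 10 = 23.
By inclusion–exclusion the count is 210 − 223 + 23 = 10.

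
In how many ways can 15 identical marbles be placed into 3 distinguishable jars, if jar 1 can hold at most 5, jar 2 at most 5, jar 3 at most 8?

Ignoring the caps, the number of non-negative solutions to x_1+…+x_3 = 15 is C(17,2) = 136.
Subtract solutions that violate a single cap (substitute x_i' = x_i − (cap_i+1)): x_1 ≥ 6 gives C(11,2) = 55; x_2 ≥ 6 gives C(11,2) = 55; x_3 ≥ 9 gives C(8,2) = 28. Together 138.
Add back pairs where two caps are both exceeded: 10 + 1 + 1 = 12.
By inclusion–exclusion the count is 136 − 138 + 12 = 10.

10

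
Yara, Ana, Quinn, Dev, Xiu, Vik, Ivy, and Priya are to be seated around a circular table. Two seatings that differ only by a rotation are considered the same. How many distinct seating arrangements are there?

Seat Yara anywhere (absorbing the rotational symmetry), then permute the other 7: (7)! = 5040.

5040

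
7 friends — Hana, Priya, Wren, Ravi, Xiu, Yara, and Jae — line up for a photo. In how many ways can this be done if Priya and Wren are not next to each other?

Of the 7! = 5040 arrangements, those with Priya and Wren adjacent number 2 × 6! = 1440 (treat the pair as a block with 2 internal orders).
So 5040 − 1440 = 3600 arrangements keep them apart.

3600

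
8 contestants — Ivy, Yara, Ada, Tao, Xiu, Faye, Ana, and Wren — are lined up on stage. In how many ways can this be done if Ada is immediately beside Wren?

Glue Ada and Wren into one block (2 internal orders), leaving 7 units to arrange in a row.
So the count is 2·(7)! = 10080.

10080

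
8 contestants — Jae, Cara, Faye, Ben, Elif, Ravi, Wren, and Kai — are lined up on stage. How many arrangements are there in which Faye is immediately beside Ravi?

Treat {Faye, Ravi} as a single unit. There are 7 units to order, and the pair itself can be ordered 2 ways.
That gives 2 × 7! = 2 × 5040 = 10080.

10080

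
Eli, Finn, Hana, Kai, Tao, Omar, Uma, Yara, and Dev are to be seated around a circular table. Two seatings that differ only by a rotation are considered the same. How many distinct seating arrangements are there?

40320

Seat Eli anywhere (absorbing the rotational symmetry), then permute the other 8: (8)! = 40320.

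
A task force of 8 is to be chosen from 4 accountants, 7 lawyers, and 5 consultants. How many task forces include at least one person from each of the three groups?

12201

With no constraint there are C(16,8) = 12870 possible selections.
Selections missing a whole group: no accountants → C(12,8) = 495; no lawyers → C(9,8) = 9; no consultants → C(11,8) = 165.
Add back selections omitting two groups (i.e. drawn from a single group): C(4,8) + C(7,8) + C(5,8) = 0.
By inclusion–exclusion: 12870 − 669 + 0 = 12201.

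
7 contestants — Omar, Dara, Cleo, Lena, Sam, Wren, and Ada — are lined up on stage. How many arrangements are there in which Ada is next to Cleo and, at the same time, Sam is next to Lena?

Treat {Ada,Cleo} as one block (2 orders) and {Sam,Lena} as another (2 orders).
That leaves 5 units to arrange: 2 × 2 × 5! = 4 × 120 = 480.

480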